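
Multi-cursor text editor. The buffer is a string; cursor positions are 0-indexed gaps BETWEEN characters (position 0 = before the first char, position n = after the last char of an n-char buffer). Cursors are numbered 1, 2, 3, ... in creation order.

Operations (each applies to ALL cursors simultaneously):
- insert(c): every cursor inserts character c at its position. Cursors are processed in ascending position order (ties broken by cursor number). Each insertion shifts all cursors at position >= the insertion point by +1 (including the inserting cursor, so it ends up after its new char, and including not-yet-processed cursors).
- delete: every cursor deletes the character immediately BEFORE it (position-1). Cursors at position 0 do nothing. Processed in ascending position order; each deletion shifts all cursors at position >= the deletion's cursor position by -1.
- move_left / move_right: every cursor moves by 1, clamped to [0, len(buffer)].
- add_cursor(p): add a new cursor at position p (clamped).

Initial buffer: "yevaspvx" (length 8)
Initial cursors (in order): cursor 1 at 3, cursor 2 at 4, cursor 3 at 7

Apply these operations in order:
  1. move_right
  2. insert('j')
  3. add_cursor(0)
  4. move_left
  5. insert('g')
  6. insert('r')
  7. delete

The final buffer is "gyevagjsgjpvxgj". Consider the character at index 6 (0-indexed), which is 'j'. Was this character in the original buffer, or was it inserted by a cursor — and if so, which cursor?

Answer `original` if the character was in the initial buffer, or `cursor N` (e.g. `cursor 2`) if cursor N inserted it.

Answer: cursor 1

Derivation:
After op 1 (move_right): buffer="yevaspvx" (len 8), cursors c1@4 c2@5 c3@8, authorship ........
After op 2 (insert('j')): buffer="yevajsjpvxj" (len 11), cursors c1@5 c2@7 c3@11, authorship ....1.2...3
After op 3 (add_cursor(0)): buffer="yevajsjpvxj" (len 11), cursors c4@0 c1@5 c2@7 c3@11, authorship ....1.2...3
After op 4 (move_left): buffer="yevajsjpvxj" (len 11), cursors c4@0 c1@4 c2@6 c3@10, authorship ....1.2...3
After op 5 (insert('g')): buffer="gyevagjsgjpvxgj" (len 15), cursors c4@1 c1@6 c2@9 c3@14, authorship 4....11.22...33
After op 6 (insert('r')): buffer="gryevagrjsgrjpvxgrj" (len 19), cursors c4@2 c1@8 c2@12 c3@18, authorship 44....111.222...333
After op 7 (delete): buffer="gyevagjsgjpvxgj" (len 15), cursors c4@1 c1@6 c2@9 c3@14, authorship 4....11.22...33
Authorship (.=original, N=cursor N): 4 . . . . 1 1 . 2 2 . . . 3 3
Index 6: author = 1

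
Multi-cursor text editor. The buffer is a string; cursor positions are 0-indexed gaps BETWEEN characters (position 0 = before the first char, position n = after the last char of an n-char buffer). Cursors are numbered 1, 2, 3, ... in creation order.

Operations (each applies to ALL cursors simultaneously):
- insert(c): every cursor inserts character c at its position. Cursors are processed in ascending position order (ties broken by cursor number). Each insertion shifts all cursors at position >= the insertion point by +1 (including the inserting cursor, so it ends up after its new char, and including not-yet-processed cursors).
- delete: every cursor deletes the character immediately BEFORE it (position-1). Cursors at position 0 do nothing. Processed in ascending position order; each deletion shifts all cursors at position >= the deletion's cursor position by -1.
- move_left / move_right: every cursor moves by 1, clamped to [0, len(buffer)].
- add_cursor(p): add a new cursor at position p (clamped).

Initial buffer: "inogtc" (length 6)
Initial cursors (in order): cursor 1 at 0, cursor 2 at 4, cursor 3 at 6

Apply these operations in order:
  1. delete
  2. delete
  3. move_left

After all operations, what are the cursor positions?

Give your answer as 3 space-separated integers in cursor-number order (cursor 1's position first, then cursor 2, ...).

After op 1 (delete): buffer="inot" (len 4), cursors c1@0 c2@3 c3@4, authorship ....
After op 2 (delete): buffer="in" (len 2), cursors c1@0 c2@2 c3@2, authorship ..
After op 3 (move_left): buffer="in" (len 2), cursors c1@0 c2@1 c3@1, authorship ..

Answer: 0 1 1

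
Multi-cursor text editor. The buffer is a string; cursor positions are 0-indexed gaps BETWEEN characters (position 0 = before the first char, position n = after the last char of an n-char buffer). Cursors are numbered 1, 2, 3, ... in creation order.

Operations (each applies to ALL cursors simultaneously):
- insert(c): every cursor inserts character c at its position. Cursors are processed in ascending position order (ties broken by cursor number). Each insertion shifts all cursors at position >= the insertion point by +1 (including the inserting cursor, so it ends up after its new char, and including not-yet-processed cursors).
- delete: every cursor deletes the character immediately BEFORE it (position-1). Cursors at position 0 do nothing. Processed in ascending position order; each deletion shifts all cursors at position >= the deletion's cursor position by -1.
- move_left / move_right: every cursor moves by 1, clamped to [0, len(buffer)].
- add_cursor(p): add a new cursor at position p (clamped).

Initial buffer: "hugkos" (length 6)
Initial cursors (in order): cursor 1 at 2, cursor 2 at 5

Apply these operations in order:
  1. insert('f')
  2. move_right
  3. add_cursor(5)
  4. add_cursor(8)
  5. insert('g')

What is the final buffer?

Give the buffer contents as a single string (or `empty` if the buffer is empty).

Answer: hufggkgofsgg

Derivation:
After op 1 (insert('f')): buffer="hufgkofs" (len 8), cursors c1@3 c2@7, authorship ..1...2.
After op 2 (move_right): buffer="hufgkofs" (len 8), cursors c1@4 c2@8, authorship ..1...2.
After op 3 (add_cursor(5)): buffer="hufgkofs" (len 8), cursors c1@4 c3@5 c2@8, authorship ..1...2.
After op 4 (add_cursor(8)): buffer="hufgkofs" (len 8), cursors c1@4 c3@5 c2@8 c4@8, authorship ..1...2.
After op 5 (insert('g')): buffer="hufggkgofsgg" (len 12), cursors c1@5 c3@7 c2@12 c4@12, authorship ..1.1.3.2.24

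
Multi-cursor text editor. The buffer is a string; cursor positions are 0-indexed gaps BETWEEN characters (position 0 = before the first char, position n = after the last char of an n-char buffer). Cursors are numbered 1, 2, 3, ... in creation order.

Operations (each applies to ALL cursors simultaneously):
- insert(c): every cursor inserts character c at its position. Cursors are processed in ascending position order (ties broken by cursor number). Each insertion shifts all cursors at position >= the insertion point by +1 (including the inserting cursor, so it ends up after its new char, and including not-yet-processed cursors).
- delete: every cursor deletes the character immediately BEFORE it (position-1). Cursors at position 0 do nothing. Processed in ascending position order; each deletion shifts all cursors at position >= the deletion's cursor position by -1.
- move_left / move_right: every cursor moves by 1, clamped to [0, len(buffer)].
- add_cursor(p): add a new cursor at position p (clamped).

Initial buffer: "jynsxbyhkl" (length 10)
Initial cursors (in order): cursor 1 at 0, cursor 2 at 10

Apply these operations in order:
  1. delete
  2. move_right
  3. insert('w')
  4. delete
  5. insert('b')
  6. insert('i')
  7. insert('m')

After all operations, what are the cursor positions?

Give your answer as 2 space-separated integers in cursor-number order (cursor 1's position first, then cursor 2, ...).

Answer: 4 15

Derivation:
After op 1 (delete): buffer="jynsxbyhk" (len 9), cursors c1@0 c2@9, authorship .........
After op 2 (move_right): buffer="jynsxbyhk" (len 9), cursors c1@1 c2@9, authorship .........
After op 3 (insert('w')): buffer="jwynsxbyhkw" (len 11), cursors c1@2 c2@11, authorship .1........2
After op 4 (delete): buffer="jynsxbyhk" (len 9), cursors c1@1 c2@9, authorship .........
After op 5 (insert('b')): buffer="jbynsxbyhkb" (len 11), cursors c1@2 c2@11, authorship .1........2
After op 6 (insert('i')): buffer="jbiynsxbyhkbi" (len 13), cursors c1@3 c2@13, authorship .11........22
After op 7 (insert('m')): buffer="jbimynsxbyhkbim" (len 15), cursors c1@4 c2@15, authorship .111........222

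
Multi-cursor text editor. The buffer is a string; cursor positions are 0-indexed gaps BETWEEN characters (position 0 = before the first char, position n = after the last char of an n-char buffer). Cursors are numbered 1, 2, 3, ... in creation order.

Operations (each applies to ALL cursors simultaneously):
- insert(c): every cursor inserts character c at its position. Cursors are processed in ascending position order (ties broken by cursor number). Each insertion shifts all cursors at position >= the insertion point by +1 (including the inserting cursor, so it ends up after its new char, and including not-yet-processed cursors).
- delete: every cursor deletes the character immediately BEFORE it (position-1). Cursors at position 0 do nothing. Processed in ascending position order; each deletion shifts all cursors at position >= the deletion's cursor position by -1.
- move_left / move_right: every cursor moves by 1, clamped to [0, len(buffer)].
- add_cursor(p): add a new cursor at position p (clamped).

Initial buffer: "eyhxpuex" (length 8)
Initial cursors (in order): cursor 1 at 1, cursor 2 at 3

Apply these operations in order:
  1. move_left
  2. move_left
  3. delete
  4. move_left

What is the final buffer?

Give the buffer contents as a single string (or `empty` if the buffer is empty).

Answer: yhxpuex

Derivation:
After op 1 (move_left): buffer="eyhxpuex" (len 8), cursors c1@0 c2@2, authorship ........
After op 2 (move_left): buffer="eyhxpuex" (len 8), cursors c1@0 c2@1, authorship ........
After op 3 (delete): buffer="yhxpuex" (len 7), cursors c1@0 c2@0, authorship .......
After op 4 (move_left): buffer="yhxpuex" (len 7), cursors c1@0 c2@0, authorship .......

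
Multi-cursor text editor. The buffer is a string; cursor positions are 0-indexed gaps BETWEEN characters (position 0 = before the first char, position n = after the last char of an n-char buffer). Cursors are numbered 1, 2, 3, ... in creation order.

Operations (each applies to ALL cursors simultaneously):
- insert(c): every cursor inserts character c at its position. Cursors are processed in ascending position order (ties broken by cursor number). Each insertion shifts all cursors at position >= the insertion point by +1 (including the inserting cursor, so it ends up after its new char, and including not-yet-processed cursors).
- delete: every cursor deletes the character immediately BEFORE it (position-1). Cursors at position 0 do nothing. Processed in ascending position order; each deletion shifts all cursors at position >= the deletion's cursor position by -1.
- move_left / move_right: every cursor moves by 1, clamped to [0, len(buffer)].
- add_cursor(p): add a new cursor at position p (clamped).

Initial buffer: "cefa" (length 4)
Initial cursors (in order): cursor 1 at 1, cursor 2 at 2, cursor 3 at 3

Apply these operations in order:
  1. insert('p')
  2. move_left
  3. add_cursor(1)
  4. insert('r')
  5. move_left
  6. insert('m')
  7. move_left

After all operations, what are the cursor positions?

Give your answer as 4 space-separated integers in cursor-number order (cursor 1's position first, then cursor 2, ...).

After op 1 (insert('p')): buffer="cpepfpa" (len 7), cursors c1@2 c2@4 c3@6, authorship .1.2.3.
After op 2 (move_left): buffer="cpepfpa" (len 7), cursors c1@1 c2@3 c3@5, authorship .1.2.3.
After op 3 (add_cursor(1)): buffer="cpepfpa" (len 7), cursors c1@1 c4@1 c2@3 c3@5, authorship .1.2.3.
After op 4 (insert('r')): buffer="crrperpfrpa" (len 11), cursors c1@3 c4@3 c2@6 c3@9, authorship .141.22.33.
After op 5 (move_left): buffer="crrperpfrpa" (len 11), cursors c1@2 c4@2 c2@5 c3@8, authorship .141.22.33.
After op 6 (insert('m')): buffer="crmmrpemrpfmrpa" (len 15), cursors c1@4 c4@4 c2@8 c3@12, authorship .11441.222.333.
After op 7 (move_left): buffer="crmmrpemrpfmrpa" (len 15), cursors c1@3 c4@3 c2@7 c3@11, authorship .11441.222.333.

Answer: 3 7 11 3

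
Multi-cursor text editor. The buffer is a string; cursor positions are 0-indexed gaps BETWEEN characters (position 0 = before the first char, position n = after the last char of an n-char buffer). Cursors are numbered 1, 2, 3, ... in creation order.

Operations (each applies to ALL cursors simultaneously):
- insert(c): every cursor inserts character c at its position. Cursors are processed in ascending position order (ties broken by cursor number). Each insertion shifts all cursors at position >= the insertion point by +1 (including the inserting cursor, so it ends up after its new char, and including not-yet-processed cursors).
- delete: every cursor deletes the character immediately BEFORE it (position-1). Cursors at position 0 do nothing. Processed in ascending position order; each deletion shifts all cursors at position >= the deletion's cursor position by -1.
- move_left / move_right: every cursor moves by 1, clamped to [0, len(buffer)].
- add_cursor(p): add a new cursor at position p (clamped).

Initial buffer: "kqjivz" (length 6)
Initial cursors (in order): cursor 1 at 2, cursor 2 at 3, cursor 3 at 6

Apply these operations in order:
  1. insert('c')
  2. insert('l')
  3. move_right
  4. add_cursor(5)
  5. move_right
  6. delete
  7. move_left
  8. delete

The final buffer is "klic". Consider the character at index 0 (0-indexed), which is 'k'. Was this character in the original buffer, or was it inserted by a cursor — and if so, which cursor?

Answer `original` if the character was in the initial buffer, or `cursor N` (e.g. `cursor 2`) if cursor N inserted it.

Answer: original

Derivation:
After op 1 (insert('c')): buffer="kqcjcivzc" (len 9), cursors c1@3 c2@5 c3@9, authorship ..1.2...3
After op 2 (insert('l')): buffer="kqcljclivzcl" (len 12), cursors c1@4 c2@7 c3@12, authorship ..11.22...33
After op 3 (move_right): buffer="kqcljclivzcl" (len 12), cursors c1@5 c2@8 c3@12, authorship ..11.22...33
After op 4 (add_cursor(5)): buffer="kqcljclivzcl" (len 12), cursors c1@5 c4@5 c2@8 c3@12, authorship ..11.22...33
After op 5 (move_right): buffer="kqcljclivzcl" (len 12), cursors c1@6 c4@6 c2@9 c3@12, authorship ..11.22...33
After op 6 (delete): buffer="kqcllizc" (len 8), cursors c1@4 c4@4 c2@6 c3@8, authorship ..112..3
After op 7 (move_left): buffer="kqcllizc" (len 8), cursors c1@3 c4@3 c2@5 c3@7, authorship ..112..3
After op 8 (delete): buffer="klic" (len 4), cursors c1@1 c4@1 c2@2 c3@3, authorship .1.3
Authorship (.=original, N=cursor N): . 1 . 3
Index 0: author = original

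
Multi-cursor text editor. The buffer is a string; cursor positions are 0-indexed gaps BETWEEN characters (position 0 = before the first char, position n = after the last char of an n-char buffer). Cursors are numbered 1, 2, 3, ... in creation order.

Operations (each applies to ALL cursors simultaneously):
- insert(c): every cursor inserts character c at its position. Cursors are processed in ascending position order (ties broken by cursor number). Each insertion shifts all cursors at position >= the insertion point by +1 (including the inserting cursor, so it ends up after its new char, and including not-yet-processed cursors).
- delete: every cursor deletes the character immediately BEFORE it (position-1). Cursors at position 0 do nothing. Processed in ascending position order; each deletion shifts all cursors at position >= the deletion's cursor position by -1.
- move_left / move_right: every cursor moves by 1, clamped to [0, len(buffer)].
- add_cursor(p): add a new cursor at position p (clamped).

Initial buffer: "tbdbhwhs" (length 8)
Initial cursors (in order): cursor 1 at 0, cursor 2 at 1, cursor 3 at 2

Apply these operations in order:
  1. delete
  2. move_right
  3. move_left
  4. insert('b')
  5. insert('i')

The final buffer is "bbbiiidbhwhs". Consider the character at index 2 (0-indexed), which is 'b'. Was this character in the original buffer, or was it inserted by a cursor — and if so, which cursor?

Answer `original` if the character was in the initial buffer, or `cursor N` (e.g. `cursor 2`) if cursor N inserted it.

Answer: cursor 3

Derivation:
After op 1 (delete): buffer="dbhwhs" (len 6), cursors c1@0 c2@0 c3@0, authorship ......
After op 2 (move_right): buffer="dbhwhs" (len 6), cursors c1@1 c2@1 c3@1, authorship ......
After op 3 (move_left): buffer="dbhwhs" (len 6), cursors c1@0 c2@0 c3@0, authorship ......
After op 4 (insert('b')): buffer="bbbdbhwhs" (len 9), cursors c1@3 c2@3 c3@3, authorship 123......
After op 5 (insert('i')): buffer="bbbiiidbhwhs" (len 12), cursors c1@6 c2@6 c3@6, authorship 123123......
Authorship (.=original, N=cursor N): 1 2 3 1 2 3 . . . . . .
Index 2: author = 3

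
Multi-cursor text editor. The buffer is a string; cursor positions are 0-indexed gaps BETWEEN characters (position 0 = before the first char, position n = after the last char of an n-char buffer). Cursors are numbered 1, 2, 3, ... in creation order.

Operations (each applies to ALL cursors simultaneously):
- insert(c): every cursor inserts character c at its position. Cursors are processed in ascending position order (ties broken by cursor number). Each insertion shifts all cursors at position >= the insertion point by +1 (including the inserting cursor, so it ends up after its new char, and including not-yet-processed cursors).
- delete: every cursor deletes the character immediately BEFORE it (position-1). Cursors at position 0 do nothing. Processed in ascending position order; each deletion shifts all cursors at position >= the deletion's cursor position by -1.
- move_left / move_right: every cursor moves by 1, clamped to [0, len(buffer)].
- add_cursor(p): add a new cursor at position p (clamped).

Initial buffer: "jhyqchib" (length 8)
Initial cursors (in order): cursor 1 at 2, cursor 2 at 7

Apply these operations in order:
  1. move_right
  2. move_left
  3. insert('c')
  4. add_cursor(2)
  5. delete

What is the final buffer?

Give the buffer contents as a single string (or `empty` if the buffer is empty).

After op 1 (move_right): buffer="jhyqchib" (len 8), cursors c1@3 c2@8, authorship ........
After op 2 (move_left): buffer="jhyqchib" (len 8), cursors c1@2 c2@7, authorship ........
After op 3 (insert('c')): buffer="jhcyqchicb" (len 10), cursors c1@3 c2@9, authorship ..1.....2.
After op 4 (add_cursor(2)): buffer="jhcyqchicb" (len 10), cursors c3@2 c1@3 c2@9, authorship ..1.....2.
After op 5 (delete): buffer="jyqchib" (len 7), cursors c1@1 c3@1 c2@6, authorship .......

Answer: jyqchib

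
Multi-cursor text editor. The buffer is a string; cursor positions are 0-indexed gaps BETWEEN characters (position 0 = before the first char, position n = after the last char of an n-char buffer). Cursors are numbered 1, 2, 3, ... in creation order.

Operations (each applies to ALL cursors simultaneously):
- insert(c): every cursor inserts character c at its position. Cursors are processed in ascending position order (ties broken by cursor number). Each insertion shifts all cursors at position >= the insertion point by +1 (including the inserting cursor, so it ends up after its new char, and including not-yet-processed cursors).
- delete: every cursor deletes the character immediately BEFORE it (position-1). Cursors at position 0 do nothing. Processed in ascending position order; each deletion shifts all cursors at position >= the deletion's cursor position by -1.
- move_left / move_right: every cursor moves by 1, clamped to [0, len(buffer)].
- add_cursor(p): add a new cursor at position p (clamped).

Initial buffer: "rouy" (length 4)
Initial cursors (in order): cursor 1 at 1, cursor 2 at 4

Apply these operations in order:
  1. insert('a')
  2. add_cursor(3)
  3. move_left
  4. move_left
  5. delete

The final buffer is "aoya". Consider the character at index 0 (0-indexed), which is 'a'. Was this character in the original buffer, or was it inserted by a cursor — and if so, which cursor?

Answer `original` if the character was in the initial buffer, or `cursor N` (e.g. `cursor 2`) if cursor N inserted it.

Answer: cursor 1

Derivation:
After op 1 (insert('a')): buffer="raouya" (len 6), cursors c1@2 c2@6, authorship .1...2
After op 2 (add_cursor(3)): buffer="raouya" (len 6), cursors c1@2 c3@3 c2@6, authorship .1...2
After op 3 (move_left): buffer="raouya" (len 6), cursors c1@1 c3@2 c2@5, authorship .1...2
After op 4 (move_left): buffer="raouya" (len 6), cursors c1@0 c3@1 c2@4, authorship .1...2
After op 5 (delete): buffer="aoya" (len 4), cursors c1@0 c3@0 c2@2, authorship 1..2
Authorship (.=original, N=cursor N): 1 . . 2
Index 0: author = 1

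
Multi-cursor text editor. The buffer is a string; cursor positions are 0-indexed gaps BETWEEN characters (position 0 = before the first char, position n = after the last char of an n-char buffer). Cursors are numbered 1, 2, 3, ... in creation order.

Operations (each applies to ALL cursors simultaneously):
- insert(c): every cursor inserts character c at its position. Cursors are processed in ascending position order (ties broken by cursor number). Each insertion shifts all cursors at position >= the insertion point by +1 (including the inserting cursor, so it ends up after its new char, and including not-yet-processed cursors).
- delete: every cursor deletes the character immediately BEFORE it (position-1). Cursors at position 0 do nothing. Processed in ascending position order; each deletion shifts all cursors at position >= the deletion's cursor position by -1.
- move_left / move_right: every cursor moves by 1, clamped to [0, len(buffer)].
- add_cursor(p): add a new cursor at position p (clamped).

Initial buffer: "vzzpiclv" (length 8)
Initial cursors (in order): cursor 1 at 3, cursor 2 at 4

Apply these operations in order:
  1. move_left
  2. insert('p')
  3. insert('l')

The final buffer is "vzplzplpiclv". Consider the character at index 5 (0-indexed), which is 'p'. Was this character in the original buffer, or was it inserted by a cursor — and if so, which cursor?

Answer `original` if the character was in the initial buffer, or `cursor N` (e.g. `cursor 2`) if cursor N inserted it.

Answer: cursor 2

Derivation:
After op 1 (move_left): buffer="vzzpiclv" (len 8), cursors c1@2 c2@3, authorship ........
After op 2 (insert('p')): buffer="vzpzppiclv" (len 10), cursors c1@3 c2@5, authorship ..1.2.....
After op 3 (insert('l')): buffer="vzplzplpiclv" (len 12), cursors c1@4 c2@7, authorship ..11.22.....
Authorship (.=original, N=cursor N): . . 1 1 . 2 2 . . . . .
Index 5: author = 2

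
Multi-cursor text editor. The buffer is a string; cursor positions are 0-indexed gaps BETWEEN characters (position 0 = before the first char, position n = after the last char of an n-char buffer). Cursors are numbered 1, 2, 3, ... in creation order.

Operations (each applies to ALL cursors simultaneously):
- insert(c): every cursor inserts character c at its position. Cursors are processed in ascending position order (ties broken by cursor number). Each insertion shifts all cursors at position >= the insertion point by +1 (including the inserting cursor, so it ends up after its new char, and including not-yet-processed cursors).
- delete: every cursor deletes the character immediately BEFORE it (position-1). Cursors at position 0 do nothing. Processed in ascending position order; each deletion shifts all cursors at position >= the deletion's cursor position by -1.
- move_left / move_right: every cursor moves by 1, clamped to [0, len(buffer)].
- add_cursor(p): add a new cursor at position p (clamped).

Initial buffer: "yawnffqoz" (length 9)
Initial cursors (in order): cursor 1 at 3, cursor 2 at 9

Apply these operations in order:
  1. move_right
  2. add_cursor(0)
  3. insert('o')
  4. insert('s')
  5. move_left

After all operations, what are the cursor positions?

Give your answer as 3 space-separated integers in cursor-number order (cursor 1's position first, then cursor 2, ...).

After op 1 (move_right): buffer="yawnffqoz" (len 9), cursors c1@4 c2@9, authorship .........
After op 2 (add_cursor(0)): buffer="yawnffqoz" (len 9), cursors c3@0 c1@4 c2@9, authorship .........
After op 3 (insert('o')): buffer="oyawnoffqozo" (len 12), cursors c3@1 c1@6 c2@12, authorship 3....1.....2
After op 4 (insert('s')): buffer="osyawnosffqozos" (len 15), cursors c3@2 c1@8 c2@15, authorship 33....11.....22
After op 5 (move_left): buffer="osyawnosffqozos" (len 15), cursors c3@1 c1@7 c2@14, authorship 33....11.....22

Answer: 7 14 1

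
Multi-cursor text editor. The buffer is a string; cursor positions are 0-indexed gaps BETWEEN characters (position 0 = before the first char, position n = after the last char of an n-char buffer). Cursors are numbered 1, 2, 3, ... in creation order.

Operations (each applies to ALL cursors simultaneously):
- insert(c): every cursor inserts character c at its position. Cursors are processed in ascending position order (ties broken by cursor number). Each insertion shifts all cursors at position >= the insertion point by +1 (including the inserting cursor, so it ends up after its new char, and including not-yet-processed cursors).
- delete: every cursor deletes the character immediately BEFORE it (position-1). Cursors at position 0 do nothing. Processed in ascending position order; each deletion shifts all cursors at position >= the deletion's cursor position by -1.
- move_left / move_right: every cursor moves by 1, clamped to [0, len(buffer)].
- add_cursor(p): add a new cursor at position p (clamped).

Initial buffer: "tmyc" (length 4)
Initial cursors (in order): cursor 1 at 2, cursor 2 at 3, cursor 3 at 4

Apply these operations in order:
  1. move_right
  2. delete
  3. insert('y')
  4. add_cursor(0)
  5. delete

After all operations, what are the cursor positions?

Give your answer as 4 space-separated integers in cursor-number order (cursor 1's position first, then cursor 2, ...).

Answer: 1 1 1 0

Derivation:
After op 1 (move_right): buffer="tmyc" (len 4), cursors c1@3 c2@4 c3@4, authorship ....
After op 2 (delete): buffer="t" (len 1), cursors c1@1 c2@1 c3@1, authorship .
After op 3 (insert('y')): buffer="tyyy" (len 4), cursors c1@4 c2@4 c3@4, authorship .123
After op 4 (add_cursor(0)): buffer="tyyy" (len 4), cursors c4@0 c1@4 c2@4 c3@4, authorship .123
After op 5 (delete): buffer="t" (len 1), cursors c4@0 c1@1 c2@1 c3@1, authorship .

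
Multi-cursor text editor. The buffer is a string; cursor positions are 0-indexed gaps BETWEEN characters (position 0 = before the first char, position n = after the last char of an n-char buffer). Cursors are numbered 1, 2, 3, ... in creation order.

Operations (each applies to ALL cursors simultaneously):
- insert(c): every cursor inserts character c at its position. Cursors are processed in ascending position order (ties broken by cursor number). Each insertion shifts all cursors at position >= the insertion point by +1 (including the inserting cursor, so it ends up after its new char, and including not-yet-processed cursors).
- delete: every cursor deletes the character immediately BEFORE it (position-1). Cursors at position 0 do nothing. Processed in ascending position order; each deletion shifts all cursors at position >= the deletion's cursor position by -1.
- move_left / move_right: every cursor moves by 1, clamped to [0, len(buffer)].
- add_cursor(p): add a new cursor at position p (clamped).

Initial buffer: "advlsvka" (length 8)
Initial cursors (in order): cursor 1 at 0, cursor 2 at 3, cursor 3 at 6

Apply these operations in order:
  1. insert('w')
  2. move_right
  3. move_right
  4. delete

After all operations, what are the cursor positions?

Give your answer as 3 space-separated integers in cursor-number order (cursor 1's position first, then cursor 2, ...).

Answer: 2 5 8

Derivation:
After op 1 (insert('w')): buffer="wadvwlsvwka" (len 11), cursors c1@1 c2@5 c3@9, authorship 1...2...3..
After op 2 (move_right): buffer="wadvwlsvwka" (len 11), cursors c1@2 c2@6 c3@10, authorship 1...2...3..
After op 3 (move_right): buffer="wadvwlsvwka" (len 11), cursors c1@3 c2@7 c3@11, authorship 1...2...3..
After op 4 (delete): buffer="wavwlvwk" (len 8), cursors c1@2 c2@5 c3@8, authorship 1..2..3.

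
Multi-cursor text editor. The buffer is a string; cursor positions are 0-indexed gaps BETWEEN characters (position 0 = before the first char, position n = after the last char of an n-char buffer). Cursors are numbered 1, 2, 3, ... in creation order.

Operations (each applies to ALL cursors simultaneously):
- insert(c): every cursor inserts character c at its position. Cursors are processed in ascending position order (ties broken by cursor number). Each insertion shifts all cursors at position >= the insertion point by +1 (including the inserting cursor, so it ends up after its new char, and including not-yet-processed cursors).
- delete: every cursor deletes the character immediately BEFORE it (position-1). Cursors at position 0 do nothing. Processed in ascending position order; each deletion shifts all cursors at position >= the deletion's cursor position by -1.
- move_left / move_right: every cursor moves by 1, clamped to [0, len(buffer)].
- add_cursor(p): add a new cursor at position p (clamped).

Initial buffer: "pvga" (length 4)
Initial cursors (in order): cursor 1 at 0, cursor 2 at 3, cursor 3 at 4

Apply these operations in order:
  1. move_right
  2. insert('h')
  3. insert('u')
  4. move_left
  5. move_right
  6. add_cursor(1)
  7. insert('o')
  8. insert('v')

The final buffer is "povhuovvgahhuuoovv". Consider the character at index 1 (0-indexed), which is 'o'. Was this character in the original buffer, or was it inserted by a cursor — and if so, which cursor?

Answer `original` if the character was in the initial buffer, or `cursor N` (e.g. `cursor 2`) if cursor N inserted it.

Answer: cursor 4

Derivation:
After op 1 (move_right): buffer="pvga" (len 4), cursors c1@1 c2@4 c3@4, authorship ....
After op 2 (insert('h')): buffer="phvgahh" (len 7), cursors c1@2 c2@7 c3@7, authorship .1...23
After op 3 (insert('u')): buffer="phuvgahhuu" (len 10), cursors c1@3 c2@10 c3@10, authorship .11...2323
After op 4 (move_left): buffer="phuvgahhuu" (len 10), cursors c1@2 c2@9 c3@9, authorship .11...2323
After op 5 (move_right): buffer="phuvgahhuu" (len 10), cursors c1@3 c2@10 c3@10, authorship .11...2323
After op 6 (add_cursor(1)): buffer="phuvgahhuu" (len 10), cursors c4@1 c1@3 c2@10 c3@10, authorship .11...2323
After op 7 (insert('o')): buffer="pohuovgahhuuoo" (len 14), cursors c4@2 c1@5 c2@14 c3@14, authorship .4111...232323
After op 8 (insert('v')): buffer="povhuovvgahhuuoovv" (len 18), cursors c4@3 c1@7 c2@18 c3@18, authorship .441111...23232323
Authorship (.=original, N=cursor N): . 4 4 1 1 1 1 . . . 2 3 2 3 2 3 2 3
Index 1: author = 4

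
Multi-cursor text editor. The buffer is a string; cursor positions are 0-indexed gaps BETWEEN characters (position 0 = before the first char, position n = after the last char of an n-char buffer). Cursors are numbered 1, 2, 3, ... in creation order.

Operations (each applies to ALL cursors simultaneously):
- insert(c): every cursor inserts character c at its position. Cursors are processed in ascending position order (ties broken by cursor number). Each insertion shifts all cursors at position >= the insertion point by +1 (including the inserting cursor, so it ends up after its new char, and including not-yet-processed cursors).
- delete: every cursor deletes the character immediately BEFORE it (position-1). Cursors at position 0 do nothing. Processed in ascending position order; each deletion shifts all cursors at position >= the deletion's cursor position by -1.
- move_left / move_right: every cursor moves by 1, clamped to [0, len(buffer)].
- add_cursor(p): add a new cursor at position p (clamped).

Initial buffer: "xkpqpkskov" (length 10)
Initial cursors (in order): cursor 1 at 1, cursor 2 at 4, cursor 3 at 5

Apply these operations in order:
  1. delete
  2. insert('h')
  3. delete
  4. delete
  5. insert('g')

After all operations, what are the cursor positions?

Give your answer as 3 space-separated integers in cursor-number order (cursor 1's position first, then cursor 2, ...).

Answer: 3 3 3

Derivation:
After op 1 (delete): buffer="kpkskov" (len 7), cursors c1@0 c2@2 c3@2, authorship .......
After op 2 (insert('h')): buffer="hkphhkskov" (len 10), cursors c1@1 c2@5 c3@5, authorship 1..23.....
After op 3 (delete): buffer="kpkskov" (len 7), cursors c1@0 c2@2 c3@2, authorship .......
After op 4 (delete): buffer="kskov" (len 5), cursors c1@0 c2@0 c3@0, authorship .....
After op 5 (insert('g')): buffer="gggkskov" (len 8), cursors c1@3 c2@3 c3@3, authorship 123.....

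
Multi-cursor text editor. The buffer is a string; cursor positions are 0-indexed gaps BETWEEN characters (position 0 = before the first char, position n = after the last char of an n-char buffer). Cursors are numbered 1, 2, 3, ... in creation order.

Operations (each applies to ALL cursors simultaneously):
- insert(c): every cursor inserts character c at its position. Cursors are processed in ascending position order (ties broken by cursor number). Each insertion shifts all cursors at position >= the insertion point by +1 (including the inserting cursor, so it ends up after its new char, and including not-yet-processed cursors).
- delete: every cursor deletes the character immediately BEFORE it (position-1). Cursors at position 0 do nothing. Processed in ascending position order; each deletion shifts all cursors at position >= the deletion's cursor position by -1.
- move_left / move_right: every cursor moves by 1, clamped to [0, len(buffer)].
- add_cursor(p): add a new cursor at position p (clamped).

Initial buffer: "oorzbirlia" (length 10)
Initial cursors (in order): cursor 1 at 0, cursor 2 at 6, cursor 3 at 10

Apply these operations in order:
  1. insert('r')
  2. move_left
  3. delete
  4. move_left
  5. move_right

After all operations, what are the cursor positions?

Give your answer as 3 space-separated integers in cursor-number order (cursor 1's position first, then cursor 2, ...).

Answer: 1 6 10

Derivation:
After op 1 (insert('r')): buffer="roorzbirrliar" (len 13), cursors c1@1 c2@8 c3@13, authorship 1......2....3
After op 2 (move_left): buffer="roorzbirrliar" (len 13), cursors c1@0 c2@7 c3@12, authorship 1......2....3
After op 3 (delete): buffer="roorzbrrlir" (len 11), cursors c1@0 c2@6 c3@10, authorship 1.....2...3
After op 4 (move_left): buffer="roorzbrrlir" (len 11), cursors c1@0 c2@5 c3@9, authorship 1.....2...3
After op 5 (move_right): buffer="roorzbrrlir" (len 11), cursors c1@1 c2@6 c3@10, authorship 1.....2...3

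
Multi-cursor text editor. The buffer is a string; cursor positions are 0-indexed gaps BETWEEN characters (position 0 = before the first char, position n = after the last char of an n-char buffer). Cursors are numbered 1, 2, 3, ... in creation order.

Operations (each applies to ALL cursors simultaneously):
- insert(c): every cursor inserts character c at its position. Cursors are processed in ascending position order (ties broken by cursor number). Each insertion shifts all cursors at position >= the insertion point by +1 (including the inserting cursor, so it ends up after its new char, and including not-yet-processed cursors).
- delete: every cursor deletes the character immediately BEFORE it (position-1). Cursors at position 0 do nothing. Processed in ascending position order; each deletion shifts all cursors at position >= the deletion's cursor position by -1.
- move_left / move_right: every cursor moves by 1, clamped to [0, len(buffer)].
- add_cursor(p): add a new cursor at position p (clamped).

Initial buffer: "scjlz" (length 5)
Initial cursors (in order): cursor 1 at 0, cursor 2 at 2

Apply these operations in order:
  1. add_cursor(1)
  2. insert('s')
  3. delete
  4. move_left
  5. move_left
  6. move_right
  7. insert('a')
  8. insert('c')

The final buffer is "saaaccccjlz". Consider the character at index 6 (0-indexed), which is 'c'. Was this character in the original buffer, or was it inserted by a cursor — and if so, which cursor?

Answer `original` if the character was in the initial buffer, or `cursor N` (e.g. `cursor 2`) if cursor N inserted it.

Answer: cursor 3

Derivation:
After op 1 (add_cursor(1)): buffer="scjlz" (len 5), cursors c1@0 c3@1 c2@2, authorship .....
After op 2 (insert('s')): buffer="ssscsjlz" (len 8), cursors c1@1 c3@3 c2@5, authorship 1.3.2...
After op 3 (delete): buffer="scjlz" (len 5), cursors c1@0 c3@1 c2@2, authorship .....
After op 4 (move_left): buffer="scjlz" (len 5), cursors c1@0 c3@0 c2@1, authorship .....
After op 5 (move_left): buffer="scjlz" (len 5), cursors c1@0 c2@0 c3@0, authorship .....
After op 6 (move_right): buffer="scjlz" (len 5), cursors c1@1 c2@1 c3@1, authorship .....
After op 7 (insert('a')): buffer="saaacjlz" (len 8), cursors c1@4 c2@4 c3@4, authorship .123....
After op 8 (insert('c')): buffer="saaaccccjlz" (len 11), cursors c1@7 c2@7 c3@7, authorship .123123....
Authorship (.=original, N=cursor N): . 1 2 3 1 2 3 . . . .
Index 6: author = 3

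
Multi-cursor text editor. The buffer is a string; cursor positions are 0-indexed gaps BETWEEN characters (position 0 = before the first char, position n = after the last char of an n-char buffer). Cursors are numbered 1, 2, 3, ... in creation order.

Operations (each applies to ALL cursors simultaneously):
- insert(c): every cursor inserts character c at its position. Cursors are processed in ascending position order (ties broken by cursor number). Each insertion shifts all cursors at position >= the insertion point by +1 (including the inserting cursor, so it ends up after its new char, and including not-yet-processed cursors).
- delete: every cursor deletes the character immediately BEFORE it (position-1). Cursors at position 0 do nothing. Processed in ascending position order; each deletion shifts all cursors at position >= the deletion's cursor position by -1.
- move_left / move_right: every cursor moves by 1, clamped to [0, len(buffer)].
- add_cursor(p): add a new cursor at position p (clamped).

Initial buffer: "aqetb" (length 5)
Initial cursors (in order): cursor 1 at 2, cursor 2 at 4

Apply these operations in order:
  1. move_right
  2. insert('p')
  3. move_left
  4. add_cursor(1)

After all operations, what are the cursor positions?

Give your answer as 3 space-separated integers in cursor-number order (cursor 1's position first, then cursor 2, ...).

Answer: 3 6 1

Derivation:
After op 1 (move_right): buffer="aqetb" (len 5), cursors c1@3 c2@5, authorship .....
After op 2 (insert('p')): buffer="aqeptbp" (len 7), cursors c1@4 c2@7, authorship ...1..2
After op 3 (move_left): buffer="aqeptbp" (len 7), cursors c1@3 c2@6, authorship ...1..2
After op 4 (add_cursor(1)): buffer="aqeptbp" (len 7), cursors c3@1 c1@3 c2@6, authorship ...1..2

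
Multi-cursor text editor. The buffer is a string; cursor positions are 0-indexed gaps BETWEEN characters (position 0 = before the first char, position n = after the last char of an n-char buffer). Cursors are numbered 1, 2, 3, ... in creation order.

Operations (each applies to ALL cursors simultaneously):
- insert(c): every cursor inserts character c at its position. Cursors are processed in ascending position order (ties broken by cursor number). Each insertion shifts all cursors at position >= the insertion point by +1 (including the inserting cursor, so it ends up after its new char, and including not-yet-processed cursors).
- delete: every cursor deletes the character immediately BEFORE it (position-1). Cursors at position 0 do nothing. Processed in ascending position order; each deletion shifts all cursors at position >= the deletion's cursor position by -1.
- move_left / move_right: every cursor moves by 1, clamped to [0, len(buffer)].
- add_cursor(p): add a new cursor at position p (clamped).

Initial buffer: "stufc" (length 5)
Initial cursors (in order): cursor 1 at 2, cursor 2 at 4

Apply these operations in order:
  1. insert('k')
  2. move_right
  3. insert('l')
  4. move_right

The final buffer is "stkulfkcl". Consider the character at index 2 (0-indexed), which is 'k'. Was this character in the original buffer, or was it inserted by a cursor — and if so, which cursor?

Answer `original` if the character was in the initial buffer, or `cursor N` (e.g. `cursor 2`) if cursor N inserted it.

Answer: cursor 1

Derivation:
After op 1 (insert('k')): buffer="stkufkc" (len 7), cursors c1@3 c2@6, authorship ..1..2.
After op 2 (move_right): buffer="stkufkc" (len 7), cursors c1@4 c2@7, authorship ..1..2.
After op 3 (insert('l')): buffer="stkulfkcl" (len 9), cursors c1@5 c2@9, authorship ..1.1.2.2
After op 4 (move_right): buffer="stkulfkcl" (len 9), cursors c1@6 c2@9, authorship ..1.1.2.2
Authorship (.=original, N=cursor N): . . 1 . 1 . 2 . 2
Index 2: author = 1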